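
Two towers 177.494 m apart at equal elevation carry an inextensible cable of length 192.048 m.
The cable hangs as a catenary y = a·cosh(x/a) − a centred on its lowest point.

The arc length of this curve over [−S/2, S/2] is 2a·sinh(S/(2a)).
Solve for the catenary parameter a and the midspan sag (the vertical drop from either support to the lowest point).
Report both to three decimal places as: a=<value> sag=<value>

seed: a₀ = √(S³/(24(L−S))) = √(177.494³/(24·14.554)) = 126.525688
iter 1: u=0.701415  f(a)=+3.622e-01  f'(a)=-2.416e-01  a ← 126.525688 − (+3.622e-01/-2.416e-01) = 128.025174
iter 2: u=0.693200  f(a)=+6.540e-03  f'(a)=-2.329e-01  a ← 128.025174 − (+6.540e-03/-2.329e-01) = 128.053253
iter 3: u=0.693048  f(a)=+2.219e-06  f'(a)=-2.328e-01  a ← 128.053253 − (+2.219e-06/-2.328e-01) = 128.053263
iter 4: u=0.693048  f(a)=+2.274e-13  f'(a)=-2.328e-01  a ← 128.053263 − (+2.274e-13/-2.328e-01) = 128.053263
converged: |Δa| < 1e-12 after 4 iterations
sag = a·(cosh(S/(2a)) − 1) = 128.053263·(cosh(0.693048) − 1) = 32.003748
T_max/T_min = cosh(S/(2a)) = 1.249925

a=128.053 sag=32.004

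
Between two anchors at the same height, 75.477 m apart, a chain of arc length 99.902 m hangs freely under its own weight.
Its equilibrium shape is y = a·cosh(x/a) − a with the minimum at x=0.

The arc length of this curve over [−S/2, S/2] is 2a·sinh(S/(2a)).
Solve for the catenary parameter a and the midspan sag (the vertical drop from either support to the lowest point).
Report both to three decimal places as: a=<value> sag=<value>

a=28.311 sag=29.105

seed: a₀ = √(S³/(24(L−S))) = √(75.477³/(24·24.425)) = 27.083141
iter 1: u=1.393431  f(a)=+2.484e+00  f'(a)=-2.179e+00  a ← 27.083141 − (+2.484e+00/-2.179e+00) = 28.223003
iter 2: u=1.337154  f(a)=+1.654e-01  f'(a)=-1.898e+00  a ← 28.223003 − (+1.654e-01/-1.898e+00) = 28.310172
iter 3: u=1.333037  f(a)=+8.494e-04  f'(a)=-1.878e+00  a ← 28.310172 − (+8.494e-04/-1.878e+00) = 28.310624
iter 4: u=1.333015  f(a)=+2.265e-08  f'(a)=-1.878e+00  a ← 28.310624 − (+2.265e-08/-1.878e+00) = 28.310625
iter 5: u=1.333015  f(a)=+1.421e-14  f'(a)=-1.878e+00  a ← 28.310625 − (+1.421e-14/-1.878e+00) = 28.310625
converged: |Δa| < 1e-12 after 5 iterations
sag = a·(cosh(S/(2a)) − 1) = 28.310625·(cosh(1.333015) − 1) = 29.105348
T_max/T_min = cosh(S/(2a)) = 2.028072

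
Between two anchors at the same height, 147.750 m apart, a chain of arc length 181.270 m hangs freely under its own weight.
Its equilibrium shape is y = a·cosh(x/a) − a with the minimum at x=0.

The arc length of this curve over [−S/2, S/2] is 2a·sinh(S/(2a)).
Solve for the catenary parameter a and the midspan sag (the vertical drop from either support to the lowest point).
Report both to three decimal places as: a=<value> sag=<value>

seed: a₀ = √(S³/(24(L−S))) = √(147.750³/(24·33.520)) = 63.318936
iter 1: u=1.166713  f(a)=+2.357e+00  f'(a)=-1.210e+00  a ← 63.318936 − (+2.357e+00/-1.210e+00) = 65.266550
iter 2: u=1.131897  f(a)=+1.131e-01  f'(a)=-1.096e+00  a ← 65.266550 − (+1.131e-01/-1.096e+00) = 65.369708
iter 3: u=1.130111  f(a)=+2.896e-04  f'(a)=-1.091e+00  a ← 65.369708 − (+2.896e-04/-1.091e+00) = 65.369974
iter 4: u=1.130106  f(a)=+1.909e-09  f'(a)=-1.091e+00  a ← 65.369974 − (+1.909e-09/-1.091e+00) = 65.369974
iter 5: u=1.130106  f(a)=+5.684e-14  f'(a)=-1.091e+00  a ← 65.369974 − (+5.684e-14/-1.091e+00) = 65.369974
converged: |Δa| < 1e-12 after 5 iterations
sag = a·(cosh(S/(2a)) − 1) = 65.369974·(cosh(1.130106) − 1) = 46.379463
T_max/T_min = cosh(S/(2a)) = 1.709492

a=65.370 sag=46.379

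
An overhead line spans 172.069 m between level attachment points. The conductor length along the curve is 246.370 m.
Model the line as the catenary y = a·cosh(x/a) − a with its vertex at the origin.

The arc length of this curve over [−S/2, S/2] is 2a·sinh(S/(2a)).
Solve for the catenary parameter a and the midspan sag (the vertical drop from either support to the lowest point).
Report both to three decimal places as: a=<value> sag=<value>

a=56.617 sag=78.956

seed: a₀ = √(S³/(24(L−S))) = √(172.069³/(24·74.301)) = 53.450405
iter 1: u=1.609614  f(a)=+1.024e+01  f'(a)=-3.570e+00  a ← 53.450405 − (+1.024e+01/-3.570e+00) = 56.318623
iter 2: u=1.527639  f(a)=+8.821e-01  f'(a)=-2.980e+00  a ← 56.318623 − (+8.821e-01/-2.980e+00) = 56.614661
iter 3: u=1.519651  f(a)=+7.907e-03  f'(a)=-2.926e+00  a ← 56.614661 − (+7.907e-03/-2.926e+00) = 56.617363
iter 4: u=1.519578  f(a)=+6.479e-07  f'(a)=-2.926e+00  a ← 56.617363 − (+6.479e-07/-2.926e+00) = 56.617363
iter 5: u=1.519578  f(a)=+5.684e-14  f'(a)=-2.926e+00  a ← 56.617363 − (+5.684e-14/-2.926e+00) = 56.617363
converged: |Δa| < 1e-12 after 5 iterations
sag = a·(cosh(S/(2a)) − 1) = 56.617363·(cosh(1.519578) − 1) = 78.955754
T_max/T_min = cosh(S/(2a)) = 2.394550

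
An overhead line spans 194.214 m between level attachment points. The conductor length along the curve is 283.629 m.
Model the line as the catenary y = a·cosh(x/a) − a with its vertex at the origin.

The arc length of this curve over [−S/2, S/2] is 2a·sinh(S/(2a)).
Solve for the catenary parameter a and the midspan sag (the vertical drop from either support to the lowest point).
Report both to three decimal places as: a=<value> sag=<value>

a=62.098 sag=92.716

seed: a₀ = √(S³/(24(L−S))) = √(194.214³/(24·89.415)) = 58.426516
iter 1: u=1.662036  f(a)=+1.319e+01  f'(a)=-3.994e+00  a ← 58.426516 − (+1.319e+01/-3.994e+00) = 61.729919
iter 2: u=1.573095  f(a)=+1.202e+00  f'(a)=-3.297e+00  a ← 61.729919 − (+1.202e+00/-3.297e+00) = 62.094415
iter 3: u=1.563860  f(a)=+1.217e-02  f'(a)=-3.230e+00  a ← 62.094415 − (+1.217e-02/-3.230e+00) = 62.098184
iter 4: u=1.563766  f(a)=+1.278e-06  f'(a)=-3.230e+00  a ← 62.098184 − (+1.278e-06/-3.230e+00) = 62.098184
iter 5: u=1.563766  f(a)=+0.000e+00  f'(a)=-3.230e+00  a ← 62.098184 − (+0.000e+00/-3.230e+00) = 62.098184
converged: |Δa| < 1e-12 after 5 iterations
sag = a·(cosh(S/(2a)) − 1) = 62.098184·(cosh(1.563766) − 1) = 92.716340
T_max/T_min = cosh(S/(2a)) = 2.493060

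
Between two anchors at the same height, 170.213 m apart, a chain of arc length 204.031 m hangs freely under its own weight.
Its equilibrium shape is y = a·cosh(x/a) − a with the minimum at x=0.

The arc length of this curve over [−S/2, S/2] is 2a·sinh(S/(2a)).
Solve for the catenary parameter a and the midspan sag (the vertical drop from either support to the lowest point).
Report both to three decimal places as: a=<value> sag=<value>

a=80.173 sag=49.576

seed: a₀ = √(S³/(24(L−S))) = √(170.213³/(24·33.818)) = 77.948813
iter 1: u=1.091825  f(a)=+2.074e+00  f'(a)=-9.756e-01  a ← 77.948813 − (+2.074e+00/-9.756e-01) = 80.074463
iter 2: u=1.062842  f(a)=+8.786e-02  f'(a)=-8.946e-01  a ← 80.074463 − (+8.786e-02/-8.946e-01) = 80.172677
iter 3: u=1.061540  f(a)=+1.731e-04  f'(a)=-8.910e-01  a ← 80.172677 − (+1.731e-04/-8.910e-01) = 80.172872
iter 4: u=1.061537  f(a)=+6.752e-10  f'(a)=-8.910e-01  a ← 80.172872 − (+6.752e-10/-8.910e-01) = 80.172872
iter 5: u=1.061537  f(a)=+2.842e-14  f'(a)=-8.910e-01  a ← 80.172872 − (+2.842e-14/-8.910e-01) = 80.172872
converged: |Δa| < 1e-12 after 5 iterations
sag = a·(cosh(S/(2a)) − 1) = 80.172872·(cosh(1.061537) − 1) = 49.576316
T_max/T_min = cosh(S/(2a)) = 1.618368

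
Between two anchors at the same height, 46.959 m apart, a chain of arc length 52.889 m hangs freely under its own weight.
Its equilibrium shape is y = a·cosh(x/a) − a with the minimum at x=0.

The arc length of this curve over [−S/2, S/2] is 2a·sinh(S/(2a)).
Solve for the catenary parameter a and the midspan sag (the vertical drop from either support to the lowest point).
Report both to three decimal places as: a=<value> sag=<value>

seed: a₀ = √(S³/(24(L−S))) = √(46.959³/(24·5.930)) = 26.973996
iter 1: u=0.870449  f(a)=+2.287e-01  f'(a)=-4.739e-01  a ← 26.973996 − (+2.287e-01/-4.739e-01) = 27.456679
iter 2: u=0.855147  f(a)=+6.284e-03  f'(a)=-4.482e-01  a ← 27.456679 − (+6.284e-03/-4.482e-01) = 27.470700
iter 3: u=0.854711  f(a)=+5.040e-06  f'(a)=-4.475e-01  a ← 27.470700 − (+5.040e-06/-4.475e-01) = 27.470712
iter 4: u=0.854710  f(a)=+3.254e-12  f'(a)=-4.475e-01  a ← 27.470712 − (+3.254e-12/-4.475e-01) = 27.470712
converged: |Δa| < 1e-12 after 4 iterations
sag = a·(cosh(S/(2a)) − 1) = 27.470712·(cosh(0.854710) − 1) = 10.660005
T_max/T_min = cosh(S/(2a)) = 1.388050

a=27.471 sag=10.660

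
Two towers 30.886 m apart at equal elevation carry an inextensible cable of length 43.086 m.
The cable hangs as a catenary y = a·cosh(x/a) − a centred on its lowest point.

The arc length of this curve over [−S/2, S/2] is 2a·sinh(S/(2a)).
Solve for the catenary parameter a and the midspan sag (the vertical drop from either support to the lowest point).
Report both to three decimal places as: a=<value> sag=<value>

a=10.579 sag=13.421

seed: a₀ = √(S³/(24(L−S))) = √(30.886³/(24·12.200)) = 10.031294
iter 1: u=1.539482  f(a)=+1.530e+00  f'(a)=-3.060e+00  a ← 10.031294 − (+1.530e+00/-3.060e+00) = 10.531326
iter 2: u=1.466387  f(a)=+1.218e-01  f'(a)=-2.590e+00  a ← 10.531326 − (+1.218e-01/-2.590e+00) = 10.578365
iter 3: u=1.459866  f(a)=+9.204e-04  f'(a)=-2.551e+00  a ← 10.578365 − (+9.204e-04/-2.551e+00) = 10.578726
iter 4: u=1.459817  f(a)=+5.340e-08  f'(a)=-2.551e+00  a ← 10.578726 − (+5.340e-08/-2.551e+00) = 10.578726
iter 5: u=1.459817  f(a)=+0.000e+00  f'(a)=-2.551e+00  a ← 10.578726 − (+0.000e+00/-2.551e+00) = 10.578726
converged: |Δa| < 1e-12 after 5 iterations
sag = a·(cosh(S/(2a)) − 1) = 10.578726·(cosh(1.459817) − 1) = 13.421489
T_max/T_min = cosh(S/(2a)) = 2.268725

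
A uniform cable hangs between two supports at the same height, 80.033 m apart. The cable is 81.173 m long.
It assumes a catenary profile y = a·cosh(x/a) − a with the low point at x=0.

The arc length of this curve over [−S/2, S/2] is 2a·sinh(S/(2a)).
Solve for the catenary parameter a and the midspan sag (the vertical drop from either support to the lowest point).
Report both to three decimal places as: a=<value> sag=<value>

seed: a₀ = √(S³/(24(L−S))) = √(80.033³/(24·1.140)) = 136.881766
iter 1: u=0.292344  f(a)=+4.881e-03  f'(a)=-1.680e-02  a ← 136.881766 − (+4.881e-03/-1.680e-02) = 137.172335
iter 2: u=0.291724  f(a)=+1.559e-05  f'(a)=-1.669e-02  a ← 137.172335 − (+1.559e-05/-1.669e-02) = 137.173268
iter 3: u=0.291722  f(a)=+1.600e-10  f'(a)=-1.669e-02  a ← 137.173268 − (+1.600e-10/-1.669e-02) = 137.173268
iter 4: u=0.291722  f(a)=+0.000e+00  f'(a)=-1.669e-02  a ← 137.173268 − (+0.000e+00/-1.669e-02) = 137.173268
converged: |Δa| < 1e-12 after 4 iterations
sag = a·(cosh(S/(2a)) − 1) = 137.173268·(cosh(0.291722) − 1) = 5.878364
T_max/T_min = cosh(S/(2a)) = 1.042854

a=137.173 sag=5.878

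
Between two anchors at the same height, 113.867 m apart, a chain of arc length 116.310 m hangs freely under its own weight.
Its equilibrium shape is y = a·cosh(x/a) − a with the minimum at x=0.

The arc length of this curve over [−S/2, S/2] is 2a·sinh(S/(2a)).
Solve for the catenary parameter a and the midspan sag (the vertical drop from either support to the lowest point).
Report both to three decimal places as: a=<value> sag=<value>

seed: a₀ = √(S³/(24(L−S))) = √(113.867³/(24·2.443)) = 158.682657
iter 1: u=0.358788  f(a)=+1.577e-02  f'(a)=-3.119e-02  a ← 158.682657 − (+1.577e-02/-3.119e-02) = 159.188362
iter 2: u=0.357649  f(a)=+7.572e-05  f'(a)=-3.089e-02  a ← 159.188362 − (+7.572e-05/-3.089e-02) = 159.190813
iter 3: u=0.357643  f(a)=+1.764e-09  f'(a)=-3.089e-02  a ← 159.190813 − (+1.764e-09/-3.089e-02) = 159.190813
iter 4: u=0.357643  f(a)=+1.421e-14  f'(a)=-3.089e-02  a ← 159.190813 − (+1.421e-14/-3.089e-02) = 159.190813
converged: |Δa| < 1e-12 after 4 iterations
sag = a·(cosh(S/(2a)) − 1) = 159.190813·(cosh(0.357643) − 1) = 10.289920
T_max/T_min = cosh(S/(2a)) = 1.064639

a=159.191 sag=10.290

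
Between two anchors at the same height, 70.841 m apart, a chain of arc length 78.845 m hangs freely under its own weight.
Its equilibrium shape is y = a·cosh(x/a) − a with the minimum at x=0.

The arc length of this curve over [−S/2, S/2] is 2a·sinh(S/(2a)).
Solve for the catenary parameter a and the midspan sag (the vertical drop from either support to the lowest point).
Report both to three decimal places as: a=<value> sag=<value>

seed: a₀ = √(S³/(24(L−S))) = √(70.841³/(24·8.004)) = 43.019748
iter 1: u=0.823354  f(a)=+2.757e-01  f'(a)=-3.980e-01  a ← 43.019748 − (+2.757e-01/-3.980e-01) = 43.712598
iter 2: u=0.810304  f(a)=+6.802e-03  f'(a)=-3.785e-01  a ← 43.712598 − (+6.802e-03/-3.785e-01) = 43.730567
iter 3: u=0.809971  f(a)=+4.372e-06  f'(a)=-3.780e-01  a ← 43.730567 − (+4.372e-06/-3.780e-01) = 43.730579
iter 4: u=0.809971  f(a)=+1.805e-12  f'(a)=-3.780e-01  a ← 43.730579 − (+1.805e-12/-3.780e-01) = 43.730579
converged: |Δa| < 1e-12 after 4 iterations
sag = a·(cosh(S/(2a)) − 1) = 43.730579·(cosh(0.809971) − 1) = 15.146386
T_max/T_min = cosh(S/(2a)) = 1.346357

a=43.731 sag=15.146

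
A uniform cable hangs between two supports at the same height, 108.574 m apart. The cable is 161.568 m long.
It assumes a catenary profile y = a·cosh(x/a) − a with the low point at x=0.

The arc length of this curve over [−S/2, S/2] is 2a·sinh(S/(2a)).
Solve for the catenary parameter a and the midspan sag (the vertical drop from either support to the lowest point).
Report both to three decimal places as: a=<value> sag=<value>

a=33.826 sag=53.754

seed: a₀ = √(S³/(24(L−S))) = √(108.574³/(24·52.994)) = 31.722674
iter 1: u=1.711300  f(a)=+8.323e+00  f'(a)=-4.428e+00  a ← 31.722674 − (+8.323e+00/-4.428e+00) = 33.602570
iter 2: u=1.615561  f(a)=+7.973e-01  f'(a)=-3.617e+00  a ← 33.602570 − (+7.973e-01/-3.617e+00) = 33.823015
iter 3: u=1.605031  f(a)=+9.026e-03  f'(a)=-3.535e+00  a ← 33.823015 − (+9.026e-03/-3.535e+00) = 33.825568
iter 4: u=1.604910  f(a)=+1.186e-06  f'(a)=-3.534e+00  a ← 33.825568 − (+1.186e-06/-3.534e+00) = 33.825568
iter 5: u=1.604910  f(a)=+5.684e-14  f'(a)=-3.534e+00  a ← 33.825568 − (+5.684e-14/-3.534e+00) = 33.825568
converged: |Δa| < 1e-12 after 5 iterations
sag = a·(cosh(S/(2a)) − 1) = 33.825568·(cosh(1.604910) − 1) = 53.754245
T_max/T_min = cosh(S/(2a)) = 2.589160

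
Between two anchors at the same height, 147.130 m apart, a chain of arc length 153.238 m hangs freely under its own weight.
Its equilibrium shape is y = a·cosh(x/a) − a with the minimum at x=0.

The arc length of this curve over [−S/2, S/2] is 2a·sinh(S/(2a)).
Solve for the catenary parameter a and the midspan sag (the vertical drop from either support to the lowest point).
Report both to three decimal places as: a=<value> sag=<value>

seed: a₀ = √(S³/(24(L−S))) = √(147.130³/(24·6.108)) = 147.399740
iter 1: u=0.499085  f(a)=+7.652e-02  f'(a)=-8.496e-02  a ← 147.399740 − (+7.652e-02/-8.496e-02) = 148.300446
iter 2: u=0.496054  f(a)=+7.071e-04  f'(a)=-8.340e-02  a ← 148.300446 − (+7.071e-04/-8.340e-02) = 148.308925
iter 3: u=0.496025  f(a)=+6.162e-08  f'(a)=-8.338e-02  a ← 148.308925 − (+6.162e-08/-8.338e-02) = 148.308926
iter 4: u=0.496025  f(a)=-2.842e-14  f'(a)=-8.338e-02  a ← 148.308926 − (-2.842e-14/-8.338e-02) = 148.308926
converged: |Δa| < 1e-12 after 4 iterations
sag = a·(cosh(S/(2a)) − 1) = 148.308926·(cosh(0.496025) − 1) = 18.622224
T_max/T_min = cosh(S/(2a)) = 1.125564

a=148.309 sag=18.622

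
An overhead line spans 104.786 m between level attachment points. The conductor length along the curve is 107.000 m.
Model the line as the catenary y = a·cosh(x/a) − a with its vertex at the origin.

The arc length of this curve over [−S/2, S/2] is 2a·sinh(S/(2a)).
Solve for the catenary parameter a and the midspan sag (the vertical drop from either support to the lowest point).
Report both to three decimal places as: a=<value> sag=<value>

a=147.614 sag=9.396

seed: a₀ = √(S³/(24(L−S))) = √(104.786³/(24·2.214)) = 147.150067
iter 1: u=0.356051  f(a)=+1.408e-02  f'(a)=-3.047e-02  a ← 147.150067 − (+1.408e-02/-3.047e-02) = 147.611960
iter 2: u=0.354937  f(a)=+6.655e-05  f'(a)=-3.019e-02  a ← 147.611960 − (+6.655e-05/-3.019e-02) = 147.614165
iter 3: u=0.354932  f(a)=+1.503e-09  f'(a)=-3.019e-02  a ← 147.614165 − (+1.503e-09/-3.019e-02) = 147.614165
iter 4: u=0.354932  f(a)=-1.421e-14  f'(a)=-3.019e-02  a ← 147.614165 − (-1.421e-14/-3.019e-02) = 147.614165
converged: |Δa| < 1e-12 after 4 iterations
sag = a·(cosh(S/(2a)) − 1) = 147.614165·(cosh(0.354932) − 1) = 9.395999
T_max/T_min = cosh(S/(2a)) = 1.063652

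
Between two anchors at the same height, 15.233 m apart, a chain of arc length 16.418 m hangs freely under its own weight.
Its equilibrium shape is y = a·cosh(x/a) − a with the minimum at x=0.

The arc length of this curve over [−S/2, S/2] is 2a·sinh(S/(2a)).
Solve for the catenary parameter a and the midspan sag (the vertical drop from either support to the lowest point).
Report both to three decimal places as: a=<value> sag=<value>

a=11.276 sag=2.672

seed: a₀ = √(S³/(24(L−S))) = √(15.233³/(24·1.185)) = 11.148421
iter 1: u=0.683191  f(a)=+2.796e-02  f'(a)=-2.227e-01  a ← 11.148421 − (+2.796e-02/-2.227e-01) = 11.274004
iter 2: u=0.675581  f(a)=+4.795e-04  f'(a)=-2.151e-01  a ← 11.274004 − (+4.795e-04/-2.151e-01) = 11.276234
iter 3: u=0.675447  f(a)=+1.465e-07  f'(a)=-2.150e-01  a ← 11.276234 − (+1.465e-07/-2.150e-01) = 11.276234
iter 4: u=0.675447  f(a)=+1.066e-14  f'(a)=-2.150e-01  a ← 11.276234 − (+1.066e-14/-2.150e-01) = 11.276234
converged: |Δa| < 1e-12 after 4 iterations
sag = a·(cosh(S/(2a)) − 1) = 11.276234·(cosh(0.675447) − 1) = 2.671566
T_max/T_min = cosh(S/(2a)) = 1.236920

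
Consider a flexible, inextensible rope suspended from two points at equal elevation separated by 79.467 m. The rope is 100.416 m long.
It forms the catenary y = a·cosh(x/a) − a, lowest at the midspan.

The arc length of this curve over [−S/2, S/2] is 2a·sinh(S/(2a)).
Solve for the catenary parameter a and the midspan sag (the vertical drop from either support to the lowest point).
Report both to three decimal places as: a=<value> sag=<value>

a=32.773 sag=27.184

seed: a₀ = √(S³/(24(L−S))) = √(79.467³/(24·20.949)) = 31.593152
iter 1: u=1.257662  f(a)=+1.721e+00  f'(a)=-1.548e+00  a ← 31.593152 − (+1.721e+00/-1.548e+00) = 32.704518
iter 2: u=1.214924  f(a)=+9.496e-02  f'(a)=-1.382e+00  a ← 32.704518 − (+9.496e-02/-1.382e+00) = 32.773250
iter 3: u=1.212376  f(a)=+3.266e-04  f'(a)=-1.372e+00  a ← 32.773250 − (+3.266e-04/-1.372e+00) = 32.773488
iter 4: u=1.212367  f(a)=+3.893e-09  f'(a)=-1.372e+00  a ← 32.773488 − (+3.893e-09/-1.372e+00) = 32.773488
iter 5: u=1.212367  f(a)=+2.842e-14  f'(a)=-1.372e+00  a ← 32.773488 − (+2.842e-14/-1.372e+00) = 32.773488
converged: |Δa| < 1e-12 after 5 iterations
sag = a·(cosh(S/(2a)) − 1) = 32.773488·(cosh(1.212367) − 1) = 27.184370
T_max/T_min = cosh(S/(2a)) = 1.829462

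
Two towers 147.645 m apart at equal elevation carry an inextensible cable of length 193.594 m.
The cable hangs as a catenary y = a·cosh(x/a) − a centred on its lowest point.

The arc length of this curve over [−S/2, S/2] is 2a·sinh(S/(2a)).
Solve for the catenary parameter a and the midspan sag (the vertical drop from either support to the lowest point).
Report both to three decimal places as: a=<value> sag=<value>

seed: a₀ = √(S³/(24(L−S))) = √(147.645³/(24·45.949)) = 54.023717
iter 1: u=1.366483  f(a)=+4.486e+00  f'(a)=-2.041e+00  a ← 54.023717 − (+4.486e+00/-2.041e+00) = 56.221922
iter 2: u=1.313055  f(a)=+2.883e-01  f'(a)=-1.786e+00  a ← 56.221922 − (+2.883e-01/-1.786e+00) = 56.383353
iter 3: u=1.309296  f(a)=+1.372e-03  f'(a)=-1.769e+00  a ← 56.383353 − (+1.372e-03/-1.769e+00) = 56.384129
iter 4: u=1.309278  f(a)=+3.140e-08  f'(a)=-1.769e+00  a ← 56.384129 − (+3.140e-08/-1.769e+00) = 56.384129
iter 5: u=1.309278  f(a)=+2.842e-14  f'(a)=-1.769e+00  a ← 56.384129 − (+2.842e-14/-1.769e+00) = 56.384129
converged: |Δa| < 1e-12 after 5 iterations
sag = a·(cosh(S/(2a)) − 1) = 56.384129·(cosh(1.309278) − 1) = 55.637428
T_max/T_min = cosh(S/(2a)) = 1.986757

a=56.384 sag=55.637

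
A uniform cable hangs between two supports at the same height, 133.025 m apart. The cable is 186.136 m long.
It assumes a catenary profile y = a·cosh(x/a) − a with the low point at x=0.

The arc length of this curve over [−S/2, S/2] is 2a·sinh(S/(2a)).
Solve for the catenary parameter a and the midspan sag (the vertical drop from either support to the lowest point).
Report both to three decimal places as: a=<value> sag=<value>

seed: a₀ = √(S³/(24(L−S))) = √(133.025³/(24·53.111)) = 42.973630
iter 1: u=1.547751  f(a)=+6.737e+00  f'(a)=-3.117e+00  a ← 42.973630 − (+6.737e+00/-3.117e+00) = 45.134962
iter 2: u=1.473636  f(a)=+5.416e-01  f'(a)=-2.634e+00  a ← 45.134962 − (+5.416e-01/-2.634e+00) = 45.340563
iter 3: u=1.466954  f(a)=+4.177e-03  f'(a)=-2.594e+00  a ← 45.340563 − (+4.177e-03/-2.594e+00) = 45.342173
iter 4: u=1.466901  f(a)=+2.526e-07  f'(a)=-2.593e+00  a ← 45.342173 − (+2.526e-07/-2.593e+00) = 45.342173
iter 5: u=1.466901  f(a)=+0.000e+00  f'(a)=-2.593e+00  a ← 45.342173 − (+0.000e+00/-2.593e+00) = 45.342173
converged: |Δa| < 1e-12 after 5 iterations
sag = a·(cosh(S/(2a)) − 1) = 45.342173·(cosh(1.466901) − 1) = 58.183501
T_max/T_min = cosh(S/(2a)) = 2.283209

a=45.342 sag=58.184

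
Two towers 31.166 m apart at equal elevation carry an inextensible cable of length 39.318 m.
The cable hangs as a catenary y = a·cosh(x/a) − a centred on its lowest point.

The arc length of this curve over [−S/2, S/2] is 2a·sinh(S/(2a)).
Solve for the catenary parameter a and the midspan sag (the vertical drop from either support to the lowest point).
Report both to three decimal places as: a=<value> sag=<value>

seed: a₀ = √(S³/(24(L−S))) = √(31.166³/(24·8.152)) = 12.438955
iter 1: u=1.252758  f(a)=+6.641e-01  f'(a)=-1.528e+00  a ← 12.438955 − (+6.641e-01/-1.528e+00) = 12.873504
iter 2: u=1.210471  f(a)=+3.639e-02  f'(a)=-1.365e+00  a ← 12.873504 − (+3.639e-02/-1.365e+00) = 12.900162
iter 3: u=1.207969  f(a)=+1.233e-04  f'(a)=-1.356e+00  a ← 12.900162 − (+1.233e-04/-1.356e+00) = 12.900253
iter 4: u=1.207961  f(a)=+1.425e-09  f'(a)=-1.356e+00  a ← 12.900253 − (+1.425e-09/-1.356e+00) = 12.900253
iter 5: u=1.207961  f(a)=-7.105e-15  f'(a)=-1.356e+00  a ← 12.900253 − (-7.105e-15/-1.356e+00) = 12.900253
converged: |Δa| < 1e-12 after 5 iterations
sag = a·(cosh(S/(2a)) − 1) = 12.900253·(cosh(1.207961) − 1) = 10.613420
T_max/T_min = cosh(S/(2a)) = 1.822730

a=12.900 sag=10.613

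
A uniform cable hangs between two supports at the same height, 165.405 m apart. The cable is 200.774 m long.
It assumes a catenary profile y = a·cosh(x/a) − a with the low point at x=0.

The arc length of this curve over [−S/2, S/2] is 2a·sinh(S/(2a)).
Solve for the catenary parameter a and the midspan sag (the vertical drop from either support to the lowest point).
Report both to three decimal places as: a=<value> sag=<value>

a=75.249 sag=50.210

seed: a₀ = √(S³/(24(L−S))) = √(165.405³/(24·35.369)) = 73.013966
iter 1: u=1.132694  f(a)=+2.339e+00  f'(a)=-1.099e+00  a ← 73.013966 − (+2.339e+00/-1.099e+00) = 75.142770
iter 2: u=1.100605  f(a)=+1.062e-01  f'(a)=-1.001e+00  a ← 75.142770 − (+1.062e-01/-1.001e+00) = 75.248856
iter 3: u=1.099053  f(a)=+2.420e-04  f'(a)=-9.967e-01  a ← 75.248856 − (+2.420e-04/-9.967e-01) = 75.249099
iter 4: u=1.099050  f(a)=+1.263e-09  f'(a)=-9.967e-01  a ← 75.249099 − (+1.263e-09/-9.967e-01) = 75.249099
iter 5: u=1.099050  f(a)=-5.684e-14  f'(a)=-9.967e-01  a ← 75.249099 − (-5.684e-14/-9.967e-01) = 75.249099
converged: |Δa| < 1e-12 after 5 iterations
sag = a·(cosh(S/(2a)) − 1) = 75.249099·(cosh(1.099050) − 1) = 50.209965
T_max/T_min = cosh(S/(2a)) = 1.667250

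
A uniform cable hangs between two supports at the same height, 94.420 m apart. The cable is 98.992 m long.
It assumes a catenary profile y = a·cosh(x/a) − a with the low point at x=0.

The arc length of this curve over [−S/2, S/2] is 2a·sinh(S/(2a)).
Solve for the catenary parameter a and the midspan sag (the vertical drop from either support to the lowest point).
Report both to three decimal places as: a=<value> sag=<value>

a=88.216 sag=12.937

seed: a₀ = √(S³/(24(L−S))) = √(94.420³/(24·4.572)) = 87.586518
iter 1: u=0.539010  f(a)=+6.688e-02  f'(a)=-1.075e-01  a ← 87.586518 − (+6.688e-02/-1.075e-01) = 88.208834
iter 2: u=0.535207  f(a)=+7.195e-04  f'(a)=-1.052e-01  a ← 88.208834 − (+7.195e-04/-1.052e-01) = 88.215676
iter 3: u=0.535166  f(a)=+8.528e-08  f'(a)=-1.051e-01  a ← 88.215676 − (+8.528e-08/-1.051e-01) = 88.215676
iter 4: u=0.535166  f(a)=+1.421e-14  f'(a)=-1.051e-01  a ← 88.215676 − (+1.421e-14/-1.051e-01) = 88.215676
converged: |Δa| < 1e-12 after 4 iterations
sag = a·(cosh(S/(2a)) − 1) = 88.215676·(cosh(0.535166) − 1) = 12.936978
T_max/T_min = cosh(S/(2a)) = 1.146652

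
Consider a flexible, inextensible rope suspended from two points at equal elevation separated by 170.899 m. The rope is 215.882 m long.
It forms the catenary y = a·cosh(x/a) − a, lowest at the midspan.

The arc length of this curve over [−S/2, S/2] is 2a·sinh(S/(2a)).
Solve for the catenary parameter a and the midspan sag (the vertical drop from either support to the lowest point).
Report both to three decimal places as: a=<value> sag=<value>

seed: a₀ = √(S³/(24(L−S))) = √(170.899³/(24·44.983)) = 67.995388
iter 1: u=1.256696  f(a)=+3.689e+00  f'(a)=-1.544e+00  a ← 67.995388 − (+3.689e+00/-1.544e+00) = 70.384034
iter 2: u=1.214047  f(a)=+2.033e-01  f'(a)=-1.378e+00  a ← 70.384034 − (+2.033e-01/-1.378e+00) = 70.531525
iter 3: u=1.211508  f(a)=+6.971e-04  f'(a)=-1.369e+00  a ← 70.531525 − (+6.971e-04/-1.369e+00) = 70.532034
iter 4: u=1.211499  f(a)=+8.260e-09  f'(a)=-1.369e+00  a ← 70.532034 − (+8.260e-09/-1.369e+00) = 70.532034
iter 5: u=1.211499  f(a)=+2.842e-14  f'(a)=-1.369e+00  a ← 70.532034 − (+2.842e-14/-1.369e+00) = 70.532034
converged: |Δa| < 1e-12 after 5 iterations
sag = a·(cosh(S/(2a)) − 1) = 70.532034·(cosh(1.211499) − 1) = 58.409919
T_max/T_min = cosh(S/(2a)) = 1.828133

a=70.532 sag=58.410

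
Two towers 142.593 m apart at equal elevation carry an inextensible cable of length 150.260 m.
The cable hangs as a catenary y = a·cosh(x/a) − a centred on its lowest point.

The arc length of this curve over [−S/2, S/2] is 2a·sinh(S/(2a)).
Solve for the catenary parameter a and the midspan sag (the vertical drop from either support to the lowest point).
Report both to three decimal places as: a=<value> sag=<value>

a=126.525 sag=20.625

seed: a₀ = √(S³/(24(L−S))) = √(142.593³/(24·7.667)) = 125.524632
iter 1: u=0.567988  f(a)=+1.246e-01  f'(a)=-1.261e-01  a ← 125.524632 − (+1.246e-01/-1.261e-01) = 126.512590
iter 2: u=0.563553  f(a)=+1.487e-03  f'(a)=-1.232e-01  a ← 126.512590 − (+1.487e-03/-1.232e-01) = 126.524662
iter 3: u=0.563499  f(a)=+2.172e-07  f'(a)=-1.231e-01  a ← 126.524662 − (+2.172e-07/-1.231e-01) = 126.524664
iter 4: u=0.563499  f(a)=+2.842e-14  f'(a)=-1.231e-01  a ← 126.524664 − (+2.842e-14/-1.231e-01) = 126.524664
converged: |Δa| < 1e-12 after 4 iterations
sag = a·(cosh(S/(2a)) − 1) = 126.524664·(cosh(0.563499) − 1) = 20.624945
T_max/T_min = cosh(S/(2a)) = 1.163011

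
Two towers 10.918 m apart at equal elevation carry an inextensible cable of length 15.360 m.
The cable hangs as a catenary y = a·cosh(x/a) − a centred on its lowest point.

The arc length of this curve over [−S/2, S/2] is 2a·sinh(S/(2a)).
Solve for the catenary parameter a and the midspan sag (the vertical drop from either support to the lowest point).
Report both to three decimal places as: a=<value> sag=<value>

seed: a₀ = √(S³/(24(L−S))) = √(10.918³/(24·4.442)) = 3.493975
iter 1: u=1.562404  f(a)=+5.748e-01  f'(a)=-3.220e+00  a ← 3.493975 − (+5.748e-01/-3.220e+00) = 3.672477
iter 2: u=1.486463  f(a)=+4.698e-02  f'(a)=-2.713e+00  a ← 3.672477 − (+4.698e-02/-2.713e+00) = 3.689793
iter 3: u=1.479487  f(a)=+3.757e-04  f'(a)=-2.670e+00  a ← 3.689793 − (+3.757e-04/-2.670e+00) = 3.689934
iter 4: u=1.479430  f(a)=+2.445e-08  f'(a)=-2.670e+00  a ← 3.689934 − (+2.445e-08/-2.670e+00) = 3.689934
iter 5: u=1.479430  f(a)=-1.776e-15  f'(a)=-2.670e+00  a ← 3.689934 − (-1.776e-15/-2.670e+00) = 3.689934
converged: |Δa| < 1e-12 after 5 iterations
sag = a·(cosh(S/(2a)) − 1) = 3.689934·(cosh(1.479430) − 1) = 4.830513
T_max/T_min = cosh(S/(2a)) = 2.309105

a=3.690 sag=4.831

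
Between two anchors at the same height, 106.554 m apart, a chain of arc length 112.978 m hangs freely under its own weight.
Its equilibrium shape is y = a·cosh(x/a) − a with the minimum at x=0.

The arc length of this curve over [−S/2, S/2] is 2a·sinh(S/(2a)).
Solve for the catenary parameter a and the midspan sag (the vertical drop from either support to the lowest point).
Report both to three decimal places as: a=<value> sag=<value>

seed: a₀ = √(S³/(24(L−S))) = √(106.554³/(24·6.424)) = 88.582157
iter 1: u=0.601442  f(a)=+1.172e-01  f'(a)=-1.504e-01  a ← 88.582157 − (+1.172e-01/-1.504e-01) = 89.361604
iter 2: u=0.596196  f(a)=+1.565e-03  f'(a)=-1.464e-01  a ← 89.361604 − (+1.565e-03/-1.464e-01) = 89.372295
iter 3: u=0.596124  f(a)=+2.874e-07  f'(a)=-1.463e-01  a ← 89.372295 − (+2.874e-07/-1.463e-01) = 89.372297
iter 4: u=0.596124  f(a)=+0.000e+00  f'(a)=-1.463e-01  a ← 89.372297 − (+0.000e+00/-1.463e-01) = 89.372297
converged: |Δa| < 1e-12 after 4 iterations
sag = a·(cosh(S/(2a)) − 1) = 89.372297·(cosh(0.596124) − 1) = 16.355725
T_max/T_min = cosh(S/(2a)) = 1.183007

a=89.372 sag=16.356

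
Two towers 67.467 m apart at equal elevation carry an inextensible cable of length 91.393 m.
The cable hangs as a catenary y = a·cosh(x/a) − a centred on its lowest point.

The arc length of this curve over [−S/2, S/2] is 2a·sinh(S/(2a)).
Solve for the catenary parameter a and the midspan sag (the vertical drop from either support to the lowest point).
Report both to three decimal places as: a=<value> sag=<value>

a=24.268 sag=27.473

seed: a₀ = √(S³/(24(L−S))) = √(67.467³/(24·23.926)) = 23.125782
iter 1: u=1.458697  f(a)=+2.678e+00  f'(a)=-2.544e+00  a ← 23.125782 − (+2.678e+00/-2.544e+00) = 24.178459
iter 2: u=1.395188  f(a)=+1.937e-01  f'(a)=-2.188e+00  a ← 24.178459 − (+1.937e-01/-2.188e+00) = 24.266988
iter 3: u=1.390098  f(a)=+1.188e-03  f'(a)=-2.162e+00  a ← 24.266988 − (+1.188e-03/-2.162e+00) = 24.267537
iter 4: u=1.390067  f(a)=+4.532e-08  f'(a)=-2.161e+00  a ← 24.267537 − (+4.532e-08/-2.161e+00) = 24.267537
iter 5: u=1.390067  f(a)=-1.421e-14  f'(a)=-2.161e+00  a ← 24.267537 − (-1.421e-14/-2.161e+00) = 24.267537
converged: |Δa| < 1e-12 after 5 iterations
sag = a·(cosh(S/(2a)) − 1) = 24.267537·(cosh(1.390067) − 1) = 27.473003
T_max/T_min = cosh(S/(2a)) = 2.132089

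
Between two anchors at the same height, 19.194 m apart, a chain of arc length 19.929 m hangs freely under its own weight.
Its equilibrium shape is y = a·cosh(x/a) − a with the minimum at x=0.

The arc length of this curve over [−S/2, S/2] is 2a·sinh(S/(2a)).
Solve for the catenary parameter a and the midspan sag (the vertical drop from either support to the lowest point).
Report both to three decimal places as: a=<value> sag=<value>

a=20.136 sag=2.331

seed: a₀ = √(S³/(24(L−S))) = √(19.194³/(24·0.735)) = 20.021608
iter 1: u=0.479332  f(a)=+8.490e-03  f'(a)=-7.512e-02  a ← 20.021608 − (+8.490e-03/-7.512e-02) = 20.134624
iter 2: u=0.476642  f(a)=+7.242e-05  f'(a)=-7.384e-02  a ← 20.134624 − (+7.242e-05/-7.384e-02) = 20.135605
iter 3: u=0.476618  f(a)=+5.371e-09  f'(a)=-7.383e-02  a ← 20.135605 − (+5.371e-09/-7.383e-02) = 20.135605
iter 4: u=0.476618  f(a)=+3.553e-15  f'(a)=-7.383e-02  a ← 20.135605 − (+3.553e-15/-7.383e-02) = 20.135605
converged: |Δa| < 1e-12 after 4 iterations
sag = a·(cosh(S/(2a)) − 1) = 20.135605·(cosh(0.476618) − 1) = 2.330677
T_max/T_min = cosh(S/(2a)) = 1.115749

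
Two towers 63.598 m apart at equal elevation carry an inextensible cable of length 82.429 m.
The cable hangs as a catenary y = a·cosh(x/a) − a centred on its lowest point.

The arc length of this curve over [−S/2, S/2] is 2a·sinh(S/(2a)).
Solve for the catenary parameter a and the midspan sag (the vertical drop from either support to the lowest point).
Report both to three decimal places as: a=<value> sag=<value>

a=24.852 sag=23.275

seed: a₀ = √(S³/(24(L−S))) = √(63.598³/(24·18.831)) = 23.857387
iter 1: u=1.332879  f(a)=+1.745e+00  f'(a)=-1.877e+00  a ← 23.857387 − (+1.745e+00/-1.877e+00) = 24.786962
iter 2: u=1.282892  f(a)=+1.072e-01  f'(a)=-1.653e+00  a ← 24.786962 − (+1.072e-01/-1.653e+00) = 24.851794
iter 3: u=1.279545  f(a)=+4.628e-04  f'(a)=-1.639e+00  a ← 24.851794 − (+4.628e-04/-1.639e+00) = 24.852076
iter 4: u=1.279531  f(a)=+8.712e-09  f'(a)=-1.639e+00  a ← 24.852076 − (+8.712e-09/-1.639e+00) = 24.852076
iter 5: u=1.279531  f(a)=-1.421e-14  f'(a)=-1.639e+00  a ← 24.852076 − (-1.421e-14/-1.639e+00) = 24.852076
converged: |Δa| < 1e-12 after 5 iterations
sag = a·(cosh(S/(2a)) − 1) = 24.852076·(cosh(1.279531) − 1) = 23.275470
T_max/T_min = cosh(S/(2a)) = 1.936560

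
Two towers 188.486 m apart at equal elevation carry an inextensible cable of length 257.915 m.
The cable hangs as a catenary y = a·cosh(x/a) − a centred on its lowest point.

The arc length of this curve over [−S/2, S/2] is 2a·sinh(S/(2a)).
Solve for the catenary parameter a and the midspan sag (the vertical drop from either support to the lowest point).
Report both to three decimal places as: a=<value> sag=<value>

a=66.636 sag=78.521

seed: a₀ = √(S³/(24(L−S))) = √(188.486³/(24·69.429)) = 63.393185
iter 1: u=1.486642  f(a)=+8.089e+00  f'(a)=-2.714e+00  a ← 63.393185 − (+8.089e+00/-2.714e+00) = 66.373144
iter 2: u=1.419897  f(a)=+6.053e-01  f'(a)=-2.322e+00  a ← 66.373144 − (+6.053e-01/-2.322e+00) = 66.633834
iter 3: u=1.414342  f(a)=+3.996e-03  f'(a)=-2.291e+00  a ← 66.633834 − (+3.996e-03/-2.291e+00) = 66.635578
iter 4: u=1.414305  f(a)=+1.767e-07  f'(a)=-2.291e+00  a ← 66.635578 − (+1.767e-07/-2.291e+00) = 66.635578
iter 5: u=1.414305  f(a)=+5.684e-14  f'(a)=-2.291e+00  a ← 66.635578 − (+5.684e-14/-2.291e+00) = 66.635578
converged: |Δa| < 1e-12 after 5 iterations
sag = a·(cosh(S/(2a)) − 1) = 66.635578·(cosh(1.414305) − 1) = 78.520672
T_max/T_min = cosh(S/(2a)) = 2.178360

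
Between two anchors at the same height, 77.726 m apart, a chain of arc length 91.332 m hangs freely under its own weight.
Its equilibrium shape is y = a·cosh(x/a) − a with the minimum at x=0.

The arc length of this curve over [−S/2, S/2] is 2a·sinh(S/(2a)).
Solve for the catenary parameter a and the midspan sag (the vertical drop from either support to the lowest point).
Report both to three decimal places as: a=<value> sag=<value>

a=38.879 sag=21.096

seed: a₀ = √(S³/(24(L−S))) = √(77.726³/(24·13.606)) = 37.920899
iter 1: u=1.024844  f(a)=+7.327e-01  f'(a)=-7.959e-01  a ← 37.920899 − (+7.327e-01/-7.959e-01) = 38.841490
iter 2: u=1.000554  f(a)=+2.753e-02  f'(a)=-7.371e-01  a ← 38.841490 − (+2.753e-02/-7.371e-01) = 38.878839
iter 3: u=0.999593  f(a)=+4.222e-05  f'(a)=-7.348e-01  a ← 38.878839 − (+4.222e-05/-7.348e-01) = 38.878896
iter 4: u=0.999591  f(a)=+9.967e-11  f'(a)=-7.348e-01  a ← 38.878896 − (+9.967e-11/-7.348e-01) = 38.878896
iter 5: u=0.999591  f(a)=-1.421e-14  f'(a)=-7.348e-01  a ← 38.878896 − (-1.421e-14/-7.348e-01) = 38.878896
converged: |Δa| < 1e-12 after 5 iterations
sag = a·(cosh(S/(2a)) − 1) = 38.878896·(cosh(0.999591) − 1) = 21.095700
T_max/T_min = cosh(S/(2a)) = 1.542600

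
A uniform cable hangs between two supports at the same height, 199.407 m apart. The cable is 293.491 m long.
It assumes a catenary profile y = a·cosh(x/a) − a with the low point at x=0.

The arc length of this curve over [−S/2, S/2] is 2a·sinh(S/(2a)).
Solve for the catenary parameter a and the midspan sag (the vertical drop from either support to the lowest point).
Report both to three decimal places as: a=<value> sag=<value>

a=63.066 sag=96.657

seed: a₀ = √(S³/(24(L−S))) = √(199.407³/(24·94.084)) = 59.258014
iter 1: u=1.682532  f(a)=+1.425e+01  f'(a)=-4.170e+00  a ← 59.258014 − (+1.425e+01/-4.170e+00) = 62.675411
iter 2: u=1.590791  f(a)=+1.326e+00  f'(a)=-3.427e+00  a ← 62.675411 − (+1.326e+00/-3.427e+00) = 63.062239
iter 3: u=1.581033  f(a)=+1.407e-02  f'(a)=-3.355e+00  a ← 63.062239 − (+1.407e-02/-3.355e+00) = 63.066433
iter 4: u=1.580928  f(a)=+1.623e-06  f'(a)=-3.354e+00  a ← 63.066433 − (+1.623e-06/-3.354e+00) = 63.066434
iter 5: u=1.580928  f(a)=+0.000e+00  f'(a)=-3.354e+00  a ← 63.066434 − (+0.000e+00/-3.354e+00) = 63.066434
converged: |Δa| < 1e-12 after 5 iterations
sag = a·(cosh(S/(2a)) − 1) = 63.066434·(cosh(1.580928) − 1) = 96.657130
T_max/T_min = cosh(S/(2a)) = 2.532624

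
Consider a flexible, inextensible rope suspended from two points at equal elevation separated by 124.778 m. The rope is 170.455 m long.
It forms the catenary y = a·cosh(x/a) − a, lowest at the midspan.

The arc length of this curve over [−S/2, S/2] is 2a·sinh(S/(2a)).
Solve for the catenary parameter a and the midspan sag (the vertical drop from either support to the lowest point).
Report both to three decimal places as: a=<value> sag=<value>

a=44.238 sag=51.787

seed: a₀ = √(S³/(24(L−S))) = √(124.778³/(24·45.677)) = 42.097143
iter 1: u=1.482025  f(a)=+5.287e+00  f'(a)=-2.686e+00  a ← 42.097143 − (+5.287e+00/-2.686e+00) = 44.065647
iter 2: u=1.415819  f(a)=+3.934e-01  f'(a)=-2.300e+00  a ← 44.065647 − (+3.934e-01/-2.300e+00) = 44.236744
iter 3: u=1.410343  f(a)=+2.566e-03  f'(a)=-2.270e+00  a ← 44.236744 − (+2.566e-03/-2.270e+00) = 44.237875
iter 4: u=1.410307  f(a)=+1.108e-07  f'(a)=-2.269e+00  a ← 44.237875 − (+1.108e-07/-2.269e+00) = 44.237875
iter 5: u=1.410307  f(a)=-2.842e-14  f'(a)=-2.269e+00  a ← 44.237875 − (-2.842e-14/-2.269e+00) = 44.237875
converged: |Δa| < 1e-12 after 5 iterations
sag = a·(cosh(S/(2a)) − 1) = 44.237875·(cosh(1.410307) − 1) = 51.786686
T_max/T_min = cosh(S/(2a)) = 2.170641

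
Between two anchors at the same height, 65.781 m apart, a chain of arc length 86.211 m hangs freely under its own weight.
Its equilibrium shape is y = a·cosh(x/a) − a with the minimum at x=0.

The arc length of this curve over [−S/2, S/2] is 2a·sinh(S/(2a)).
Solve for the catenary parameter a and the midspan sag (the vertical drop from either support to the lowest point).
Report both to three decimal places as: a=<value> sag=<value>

a=25.145 sag=24.759

seed: a₀ = √(S³/(24(L−S))) = √(65.781³/(24·20.430)) = 24.094111
iter 1: u=1.365085  f(a)=+1.990e+00  f'(a)=-2.034e+00  a ← 24.094111 − (+1.990e+00/-2.034e+00) = 25.072751
iter 2: u=1.311803  f(a)=+1.277e-01  f'(a)=-1.780e+00  a ← 25.072751 − (+1.277e-01/-1.780e+00) = 25.144468
iter 3: u=1.308061  f(a)=+6.052e-04  f'(a)=-1.763e+00  a ← 25.144468 − (+6.052e-04/-1.763e+00) = 25.144811
iter 4: u=1.308043  f(a)=+1.374e-08  f'(a)=-1.763e+00  a ← 25.144811 − (+1.374e-08/-1.763e+00) = 25.144811
iter 5: u=1.308043  f(a)=+0.000e+00  f'(a)=-1.763e+00  a ← 25.144811 − (+0.000e+00/-1.763e+00) = 25.144811
converged: |Δa| < 1e-12 after 5 iterations
sag = a·(cosh(S/(2a)) − 1) = 25.144811·(cosh(1.308043) − 1) = 24.758552
T_max/T_min = cosh(S/(2a)) = 1.984639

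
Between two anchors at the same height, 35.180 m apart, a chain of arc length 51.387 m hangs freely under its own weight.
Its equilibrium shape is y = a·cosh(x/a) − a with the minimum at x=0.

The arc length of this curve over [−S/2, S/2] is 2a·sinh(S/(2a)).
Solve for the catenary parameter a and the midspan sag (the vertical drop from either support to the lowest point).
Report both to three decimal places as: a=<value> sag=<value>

seed: a₀ = √(S³/(24(L−S))) = √(35.180³/(24·16.207)) = 10.580028
iter 1: u=1.662566  f(a)=+2.393e+00  f'(a)=-3.999e+00  a ← 10.580028 − (+2.393e+00/-3.999e+00) = 11.178526
iter 2: u=1.573553  f(a)=+2.181e-01  f'(a)=-3.300e+00  a ← 11.178526 − (+2.181e-01/-3.300e+00) = 11.244608
iter 3: u=1.564305  f(a)=+2.212e-03  f'(a)=-3.234e+00  a ← 11.244608 − (+2.212e-03/-3.234e+00) = 11.245292
iter 4: u=1.564210  f(a)=+2.327e-07  f'(a)=-3.233e+00  a ← 11.245292 − (+2.327e-07/-3.233e+00) = 11.245292
iter 5: u=1.564210  f(a)=+7.105e-15  f'(a)=-3.233e+00  a ← 11.245292 − (+7.105e-15/-3.233e+00) = 11.245292
converged: |Δa| < 1e-12 after 5 iterations
sag = a·(cosh(S/(2a)) − 1) = 11.245292·(cosh(1.564210) − 1) = 16.801322
T_max/T_min = cosh(S/(2a)) = 2.494076

a=11.245 sag=16.801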